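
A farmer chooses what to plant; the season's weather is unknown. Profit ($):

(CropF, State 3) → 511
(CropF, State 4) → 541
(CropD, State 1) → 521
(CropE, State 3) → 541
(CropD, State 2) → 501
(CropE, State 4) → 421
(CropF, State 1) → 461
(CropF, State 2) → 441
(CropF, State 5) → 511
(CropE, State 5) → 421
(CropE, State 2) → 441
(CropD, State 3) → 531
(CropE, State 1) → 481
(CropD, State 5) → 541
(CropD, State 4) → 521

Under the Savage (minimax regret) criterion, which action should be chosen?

CropD

Column bests: State 1=521, State 2=501, State 3=541, State 4=541, State 5=541.
CropD regrets: 0, 0, 10, 20, 0 → max 20
CropF regrets: 60, 60, 30, 0, 30 → max 60
CropE regrets: 40, 60, 0, 120, 120 → max 120
Smallest max regret = 20 → CropD.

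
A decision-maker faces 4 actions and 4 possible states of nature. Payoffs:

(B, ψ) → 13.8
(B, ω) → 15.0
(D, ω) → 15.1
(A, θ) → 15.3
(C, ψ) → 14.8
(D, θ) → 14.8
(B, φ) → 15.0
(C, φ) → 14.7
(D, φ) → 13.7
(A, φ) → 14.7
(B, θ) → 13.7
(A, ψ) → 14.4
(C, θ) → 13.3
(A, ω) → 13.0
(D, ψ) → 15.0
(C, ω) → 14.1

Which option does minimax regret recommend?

D

Column bests: θ=15.3, φ=15.0, ψ=15.0, ω=15.1.
A regrets: 0.0, 0.3, 0.6, 2.1 → max 2.1
B regrets: 1.6, 0.0, 1.2, 0.1 → max 1.6
C regrets: 2.0, 0.3, 0.2, 1.0 → max 2.0
D regrets: 0.5, 1.3, 0.0, 0.0 → max 1.3
Smallest max regret = 1.3 → D.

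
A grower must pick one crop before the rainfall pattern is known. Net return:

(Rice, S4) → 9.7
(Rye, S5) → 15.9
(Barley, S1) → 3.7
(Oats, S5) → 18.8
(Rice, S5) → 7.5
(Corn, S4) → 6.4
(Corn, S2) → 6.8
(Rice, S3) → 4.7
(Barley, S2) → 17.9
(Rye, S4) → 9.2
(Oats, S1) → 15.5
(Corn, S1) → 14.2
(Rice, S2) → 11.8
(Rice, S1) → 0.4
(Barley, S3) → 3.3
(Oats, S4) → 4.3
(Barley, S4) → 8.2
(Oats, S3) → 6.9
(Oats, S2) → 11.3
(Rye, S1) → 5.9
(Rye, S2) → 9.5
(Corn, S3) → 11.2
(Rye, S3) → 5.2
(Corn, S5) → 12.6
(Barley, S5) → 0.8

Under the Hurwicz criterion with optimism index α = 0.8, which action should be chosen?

Oats

Corn: 0.8·14.2 + 0.2·6.4 = 12.64
Barley: 0.8·17.9 + 0.2·0.8 = 14.48
Oats: 0.8·18.8 + 0.2·4.3 = 15.9
Rice: 0.8·11.8 + 0.2·0.4 = 9.52
Rye: 0.8·15.9 + 0.2·5.2 = 13.76
Highest Hurwicz score = 15.9 → Oats.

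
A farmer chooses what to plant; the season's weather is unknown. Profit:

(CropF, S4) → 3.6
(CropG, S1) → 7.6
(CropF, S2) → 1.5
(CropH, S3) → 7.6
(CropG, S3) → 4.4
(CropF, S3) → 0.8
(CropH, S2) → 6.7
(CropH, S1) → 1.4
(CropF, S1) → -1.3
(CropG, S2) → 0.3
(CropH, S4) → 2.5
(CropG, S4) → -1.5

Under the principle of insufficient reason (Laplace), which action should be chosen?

CropH

Row averages: CropG=2.7, CropH=4.55, CropF=1.15
Highest average = 4.55 → CropH.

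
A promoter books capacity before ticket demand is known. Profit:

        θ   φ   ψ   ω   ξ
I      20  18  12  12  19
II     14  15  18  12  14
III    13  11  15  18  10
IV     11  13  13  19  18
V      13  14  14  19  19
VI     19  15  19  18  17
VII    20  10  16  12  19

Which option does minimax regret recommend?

Column bests: θ=20, φ=18, ψ=19, ω=19, ξ=19.
I regrets: 0, 0, 7, 7, 0 → max 7
II regrets: 6, 3, 1, 7, 5 → max 7
III regrets: 7, 7, 4, 1, 9 → max 9
IV regrets: 9, 5, 6, 0, 1 → max 9
V regrets: 7, 4, 5, 0, 0 → max 7
VI regrets: 1, 3, 0, 1, 2 → max 3
VII regrets: 0, 8, 3, 7, 0 → max 8
Smallest max regret = 3 → VI.

VI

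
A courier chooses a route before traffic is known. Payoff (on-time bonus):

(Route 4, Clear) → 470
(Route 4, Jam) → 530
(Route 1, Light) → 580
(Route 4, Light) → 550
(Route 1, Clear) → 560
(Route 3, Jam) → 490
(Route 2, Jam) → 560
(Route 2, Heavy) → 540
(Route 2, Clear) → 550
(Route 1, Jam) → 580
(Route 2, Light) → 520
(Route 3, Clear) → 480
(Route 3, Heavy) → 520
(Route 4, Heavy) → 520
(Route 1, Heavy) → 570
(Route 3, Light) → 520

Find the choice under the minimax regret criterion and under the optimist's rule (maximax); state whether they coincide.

minimax regret → Route 1; maximax → Route 1 (agree)

Column bests: Clear=560, Light=580, Heavy=570, Jam=580.
Route 1 regrets: 0, 0, 0, 0 → max 0
Route 2 regrets: 10, 60, 30, 20 → max 60
Route 3 regrets: 80, 60, 50, 90 → max 90
Route 4 regrets: 90, 30, 50, 50 → max 90
Smallest max regret = 0 → Route 1.
Row maxima: Route 1=580, Route 2=560, Route 3=520, Route 4=550
Best best-case = 580 → Route 1.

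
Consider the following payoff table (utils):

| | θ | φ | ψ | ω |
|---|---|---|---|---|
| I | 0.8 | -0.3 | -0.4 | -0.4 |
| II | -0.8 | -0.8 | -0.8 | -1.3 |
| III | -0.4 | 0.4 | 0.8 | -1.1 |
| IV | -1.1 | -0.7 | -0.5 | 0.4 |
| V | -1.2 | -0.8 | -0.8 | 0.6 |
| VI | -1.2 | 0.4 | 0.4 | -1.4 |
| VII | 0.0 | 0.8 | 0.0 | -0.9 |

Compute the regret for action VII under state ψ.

0.8

Best payoff under ψ is 0.8.
Regret = 0.8 − 0.0 = 0.8.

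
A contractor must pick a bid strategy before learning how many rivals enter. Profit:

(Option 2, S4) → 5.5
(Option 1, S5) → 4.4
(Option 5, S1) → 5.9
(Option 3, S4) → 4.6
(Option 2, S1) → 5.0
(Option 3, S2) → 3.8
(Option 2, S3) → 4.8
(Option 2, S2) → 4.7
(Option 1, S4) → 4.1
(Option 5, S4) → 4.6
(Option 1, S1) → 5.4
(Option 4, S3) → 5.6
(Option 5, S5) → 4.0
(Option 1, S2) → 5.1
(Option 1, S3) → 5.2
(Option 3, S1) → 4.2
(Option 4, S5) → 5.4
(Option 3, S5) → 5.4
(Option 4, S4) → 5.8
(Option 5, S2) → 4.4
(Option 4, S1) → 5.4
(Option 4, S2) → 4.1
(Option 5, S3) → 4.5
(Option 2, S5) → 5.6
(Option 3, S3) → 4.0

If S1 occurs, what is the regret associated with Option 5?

0.0

Best payoff under S1 is 5.9.
Regret = 5.9 − 5.9 = 0.0.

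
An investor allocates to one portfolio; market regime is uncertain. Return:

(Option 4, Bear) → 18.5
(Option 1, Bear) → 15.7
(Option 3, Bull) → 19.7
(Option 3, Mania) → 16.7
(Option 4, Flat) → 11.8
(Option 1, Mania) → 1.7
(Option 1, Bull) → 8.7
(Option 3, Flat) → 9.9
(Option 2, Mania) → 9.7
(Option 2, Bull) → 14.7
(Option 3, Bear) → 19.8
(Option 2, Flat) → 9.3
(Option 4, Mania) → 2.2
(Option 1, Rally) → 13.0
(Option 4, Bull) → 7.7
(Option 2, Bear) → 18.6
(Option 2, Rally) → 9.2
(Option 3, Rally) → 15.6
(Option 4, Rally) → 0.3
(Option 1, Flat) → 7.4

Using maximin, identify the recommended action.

Row minima: Option 1=1.7, Option 2=9.2, Option 3=9.9, Option 4=0.3
Best worst-case = 9.9 → Option 3.

Option 3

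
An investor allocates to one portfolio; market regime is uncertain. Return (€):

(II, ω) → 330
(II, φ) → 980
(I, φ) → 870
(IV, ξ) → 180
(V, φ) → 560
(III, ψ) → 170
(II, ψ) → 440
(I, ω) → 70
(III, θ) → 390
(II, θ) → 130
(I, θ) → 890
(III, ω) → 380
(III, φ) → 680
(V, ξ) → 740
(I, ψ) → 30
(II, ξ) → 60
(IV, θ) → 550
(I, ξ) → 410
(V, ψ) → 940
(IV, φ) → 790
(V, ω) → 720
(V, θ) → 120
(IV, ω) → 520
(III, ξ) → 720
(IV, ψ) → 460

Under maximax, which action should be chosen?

II

Row maxima: I=890, II=980, III=720, IV=790, V=940
Best best-case = 980 → II.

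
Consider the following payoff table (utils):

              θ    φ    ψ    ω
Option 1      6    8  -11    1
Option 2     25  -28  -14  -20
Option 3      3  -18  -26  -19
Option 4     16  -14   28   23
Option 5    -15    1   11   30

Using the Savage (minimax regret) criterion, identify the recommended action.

Column bests: θ=25, φ=8, ψ=28, ω=30.
Option 1 regrets: 19, 0, 39, 29 → max 39
Option 2 regrets: 0, 36, 42, 50 → max 50
Option 3 regrets: 22, 26, 54, 49 → max 54
Option 4 regrets: 9, 22, 0, 7 → max 22
Option 5 regrets: 40, 7, 17, 0 → max 40
Smallest max regret = 22 → Option 4.

Option 4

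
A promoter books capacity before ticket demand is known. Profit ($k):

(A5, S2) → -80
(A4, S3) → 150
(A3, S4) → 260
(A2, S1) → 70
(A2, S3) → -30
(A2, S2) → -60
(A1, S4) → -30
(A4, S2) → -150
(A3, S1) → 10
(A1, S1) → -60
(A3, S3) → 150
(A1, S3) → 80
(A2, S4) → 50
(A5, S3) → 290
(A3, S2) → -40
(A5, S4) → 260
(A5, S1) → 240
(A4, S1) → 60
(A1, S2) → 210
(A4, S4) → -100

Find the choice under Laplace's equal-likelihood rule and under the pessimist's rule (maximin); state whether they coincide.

laplace → A5; maximin → A3 (disagree)

Row averages: A1=50, A2=7.5, A3=95, A4=-10, A5=177.5
Highest average = 177.5 → A5.
Row minima: A1=-60, A2=-60, A3=-40, A4=-150, A5=-80
Best worst-case = -40 → A3.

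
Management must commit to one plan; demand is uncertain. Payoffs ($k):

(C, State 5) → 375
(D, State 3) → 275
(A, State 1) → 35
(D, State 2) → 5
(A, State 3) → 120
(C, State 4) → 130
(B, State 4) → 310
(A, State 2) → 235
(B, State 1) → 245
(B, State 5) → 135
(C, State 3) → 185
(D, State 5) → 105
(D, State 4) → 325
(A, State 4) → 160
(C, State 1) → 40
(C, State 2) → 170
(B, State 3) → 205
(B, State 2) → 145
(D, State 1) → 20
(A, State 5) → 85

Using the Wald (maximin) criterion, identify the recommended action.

B

Row minima: A=35, B=135, C=40, D=5
Best worst-case = 135 → B.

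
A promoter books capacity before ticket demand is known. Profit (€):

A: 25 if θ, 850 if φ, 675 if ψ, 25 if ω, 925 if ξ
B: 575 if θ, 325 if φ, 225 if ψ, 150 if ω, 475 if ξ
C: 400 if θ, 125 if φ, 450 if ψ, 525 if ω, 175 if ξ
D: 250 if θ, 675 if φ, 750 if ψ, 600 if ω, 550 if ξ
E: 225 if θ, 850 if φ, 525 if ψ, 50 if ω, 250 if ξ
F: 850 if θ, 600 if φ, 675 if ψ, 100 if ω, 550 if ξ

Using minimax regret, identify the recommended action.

Column bests: θ=850, φ=850, ψ=750, ω=600, ξ=925.
A regrets: 825, 0, 75, 575, 0 → max 825
B regrets: 275, 525, 525, 450, 450 → max 525
C regrets: 450, 725, 300, 75, 750 → max 750
D regrets: 600, 175, 0, 0, 375 → max 600
E regrets: 625, 0, 225, 550, 675 → max 675
F regrets: 0, 250, 75, 500, 375 → max 500
Smallest max regret = 500 → F.

F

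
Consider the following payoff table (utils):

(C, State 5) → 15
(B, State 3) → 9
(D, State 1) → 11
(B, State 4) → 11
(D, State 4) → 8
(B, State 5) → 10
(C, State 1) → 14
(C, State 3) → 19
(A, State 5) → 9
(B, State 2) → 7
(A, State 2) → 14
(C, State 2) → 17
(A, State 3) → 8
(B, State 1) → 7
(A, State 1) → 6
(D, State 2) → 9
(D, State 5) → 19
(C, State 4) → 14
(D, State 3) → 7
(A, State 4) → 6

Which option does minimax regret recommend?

Column bests: State 1=14, State 2=17, State 3=19, State 4=14, State 5=19.
A regrets: 8, 3, 11, 8, 10 → max 11
B regrets: 7, 10, 10, 3, 9 → max 10
C regrets: 0, 0, 0, 0, 4 → max 4
D regrets: 3, 8, 12, 6, 0 → max 12
Smallest max regret = 4 → C.

C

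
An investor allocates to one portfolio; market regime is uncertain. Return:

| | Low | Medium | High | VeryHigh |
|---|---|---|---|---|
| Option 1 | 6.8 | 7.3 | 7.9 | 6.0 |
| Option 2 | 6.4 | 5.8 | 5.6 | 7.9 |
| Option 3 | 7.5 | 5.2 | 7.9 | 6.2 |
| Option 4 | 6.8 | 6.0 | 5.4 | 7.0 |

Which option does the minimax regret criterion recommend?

Option 1

Column bests: Low=7.5, Medium=7.3, High=7.9, VeryHigh=7.9.
Option 1 regrets: 0.7, 0.0, 0.0, 1.9 → max 1.9
Option 2 regrets: 1.1, 1.5, 2.3, 0.0 → max 2.3
Option 3 regrets: 0.0, 2.1, 0.0, 1.7 → max 2.1
Option 4 regrets: 0.7, 1.3, 2.5, 0.9 → max 2.5
Smallest max regret = 1.9 → Option 1.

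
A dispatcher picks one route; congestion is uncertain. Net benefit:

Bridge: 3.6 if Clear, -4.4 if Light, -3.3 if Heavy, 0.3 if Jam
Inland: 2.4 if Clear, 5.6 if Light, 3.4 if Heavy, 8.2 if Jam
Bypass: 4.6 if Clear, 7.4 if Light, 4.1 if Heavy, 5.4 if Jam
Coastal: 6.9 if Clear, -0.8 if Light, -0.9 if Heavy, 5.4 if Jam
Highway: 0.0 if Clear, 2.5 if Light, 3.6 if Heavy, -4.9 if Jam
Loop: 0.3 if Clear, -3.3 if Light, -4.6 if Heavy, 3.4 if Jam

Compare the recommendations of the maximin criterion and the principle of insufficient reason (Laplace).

Row minima: Bridge=-4.4, Inland=2.4, Bypass=4.1, Coastal=-0.9, Highway=-4.9, Loop=-4.6
Best worst-case = 4.1 → Bypass.
Row averages: Bridge=-0.95, Inland=4.9, Bypass=5.375, Coastal=2.65, Highway=0.3, Loop=-1.05
Highest average = 5.375 → Bypass.

maximin → Bypass; laplace → Bypass (agree)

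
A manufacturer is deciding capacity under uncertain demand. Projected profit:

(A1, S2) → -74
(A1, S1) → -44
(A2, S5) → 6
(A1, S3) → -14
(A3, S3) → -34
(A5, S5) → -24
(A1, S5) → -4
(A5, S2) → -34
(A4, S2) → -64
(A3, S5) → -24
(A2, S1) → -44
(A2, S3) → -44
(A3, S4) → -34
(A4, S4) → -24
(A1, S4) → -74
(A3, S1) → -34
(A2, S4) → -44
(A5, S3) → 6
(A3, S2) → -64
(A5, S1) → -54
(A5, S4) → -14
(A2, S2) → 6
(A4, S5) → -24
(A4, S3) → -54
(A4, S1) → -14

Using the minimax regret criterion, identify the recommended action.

A5

Column bests: S1=-14, S2=6, S3=6, S4=-14, S5=6.
A1 regrets: 30, 80, 20, 60, 10 → max 80
A2 regrets: 30, 0, 50, 30, 0 → max 50
A3 regrets: 20, 70, 40, 20, 30 → max 70
A4 regrets: 0, 70, 60, 10, 30 → max 70
A5 regrets: 40, 40, 0, 0, 30 → max 40
Smallest max regret = 40 → A5.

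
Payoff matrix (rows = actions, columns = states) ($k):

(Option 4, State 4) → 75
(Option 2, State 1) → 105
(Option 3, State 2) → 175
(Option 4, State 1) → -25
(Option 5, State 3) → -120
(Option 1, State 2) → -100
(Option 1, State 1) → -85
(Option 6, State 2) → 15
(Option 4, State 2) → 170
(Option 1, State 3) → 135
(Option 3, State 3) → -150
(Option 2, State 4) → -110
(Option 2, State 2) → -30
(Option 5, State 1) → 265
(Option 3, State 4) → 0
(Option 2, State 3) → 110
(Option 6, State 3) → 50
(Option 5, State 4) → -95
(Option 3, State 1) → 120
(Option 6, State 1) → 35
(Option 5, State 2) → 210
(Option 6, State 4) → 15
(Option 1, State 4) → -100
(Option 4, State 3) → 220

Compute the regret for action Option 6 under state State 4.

Best payoff under State 4 is 75.
Regret = 75 − 15 = 60.

60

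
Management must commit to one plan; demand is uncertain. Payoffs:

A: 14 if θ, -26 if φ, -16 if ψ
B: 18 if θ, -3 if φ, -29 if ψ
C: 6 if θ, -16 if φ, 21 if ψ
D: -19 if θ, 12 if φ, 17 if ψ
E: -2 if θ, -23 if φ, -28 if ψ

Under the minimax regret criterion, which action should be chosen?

C

Column bests: θ=18, φ=12, ψ=21.
A regrets: 4, 38, 37 → max 38
B regrets: 0, 15, 50 → max 50
C regrets: 12, 28, 0 → max 28
D regrets: 37, 0, 4 → max 37
E regrets: 20, 35, 49 → max 49
Smallest max regret = 28 → C.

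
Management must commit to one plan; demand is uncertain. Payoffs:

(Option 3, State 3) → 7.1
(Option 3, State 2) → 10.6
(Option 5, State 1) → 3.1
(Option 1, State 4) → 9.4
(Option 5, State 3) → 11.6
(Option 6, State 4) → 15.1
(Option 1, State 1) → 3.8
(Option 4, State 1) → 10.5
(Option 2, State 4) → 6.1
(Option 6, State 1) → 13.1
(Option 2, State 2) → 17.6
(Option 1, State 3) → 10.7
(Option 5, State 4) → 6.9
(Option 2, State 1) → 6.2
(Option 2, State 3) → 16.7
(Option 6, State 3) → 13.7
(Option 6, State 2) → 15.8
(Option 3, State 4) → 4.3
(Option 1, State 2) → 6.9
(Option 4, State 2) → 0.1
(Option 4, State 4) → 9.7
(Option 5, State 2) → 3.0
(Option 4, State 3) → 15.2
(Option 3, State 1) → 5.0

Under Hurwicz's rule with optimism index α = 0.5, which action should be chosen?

Option 1: 0.5·10.7 + 0.5·3.8 = 7.25
Option 2: 0.5·17.6 + 0.5·6.1 = 11.85
Option 3: 0.5·10.6 + 0.5·4.3 = 7.45
Option 4: 0.5·15.2 + 0.5·0.1 = 7.65
Option 5: 0.5·11.6 + 0.5·3.0 = 7.3
Option 6: 0.5·15.8 + 0.5·13.1 = 14.45
Highest Hurwicz score = 14.45 → Option 6.

Option 6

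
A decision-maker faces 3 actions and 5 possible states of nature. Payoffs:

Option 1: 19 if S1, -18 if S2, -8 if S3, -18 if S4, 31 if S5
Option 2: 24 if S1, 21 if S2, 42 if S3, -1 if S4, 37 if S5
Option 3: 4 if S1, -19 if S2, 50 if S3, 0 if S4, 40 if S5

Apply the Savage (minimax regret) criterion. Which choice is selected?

Option 2

Column bests: S1=24, S2=21, S3=50, S4=0, S5=40.
Option 1 regrets: 5, 39, 58, 18, 9 → max 58
Option 2 regrets: 0, 0, 8, 1, 3 → max 8
Option 3 regrets: 20, 40, 0, 0, 0 → max 40
Smallest max regret = 8 → Option 2.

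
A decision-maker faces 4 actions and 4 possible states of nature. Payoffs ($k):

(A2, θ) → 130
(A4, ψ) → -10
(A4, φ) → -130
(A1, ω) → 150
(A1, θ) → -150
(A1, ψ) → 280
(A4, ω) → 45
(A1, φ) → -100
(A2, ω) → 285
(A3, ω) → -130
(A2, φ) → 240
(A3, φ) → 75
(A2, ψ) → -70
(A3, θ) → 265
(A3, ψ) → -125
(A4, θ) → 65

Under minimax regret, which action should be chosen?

A2

Column bests: θ=265, φ=240, ψ=280, ω=285.
A1 regrets: 415, 340, 0, 135 → max 415
A2 regrets: 135, 0, 350, 0 → max 350
A3 regrets: 0, 165, 405, 415 → max 415
A4 regrets: 200, 370, 290, 240 → max 370
Smallest max regret = 350 → A2.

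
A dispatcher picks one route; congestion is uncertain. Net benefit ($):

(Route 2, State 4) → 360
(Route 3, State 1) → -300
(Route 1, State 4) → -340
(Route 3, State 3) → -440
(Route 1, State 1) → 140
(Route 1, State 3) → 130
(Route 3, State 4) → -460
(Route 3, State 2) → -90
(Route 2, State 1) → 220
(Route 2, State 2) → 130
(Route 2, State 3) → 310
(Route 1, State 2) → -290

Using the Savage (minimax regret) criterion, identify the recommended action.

Column bests: State 1=220, State 2=130, State 3=310, State 4=360.
Route 1 regrets: 80, 420, 180, 700 → max 700
Route 2 regrets: 0, 0, 0, 0 → max 0
Route 3 regrets: 520, 220, 750, 820 → max 820
Smallest max regret = 0 → Route 2.

Route 2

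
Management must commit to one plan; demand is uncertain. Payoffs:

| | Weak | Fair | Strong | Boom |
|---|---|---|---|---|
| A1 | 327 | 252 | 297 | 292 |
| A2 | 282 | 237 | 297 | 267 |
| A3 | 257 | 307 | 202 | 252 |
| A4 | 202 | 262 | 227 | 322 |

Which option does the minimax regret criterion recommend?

A1

Column bests: Weak=327, Fair=307, Strong=297, Boom=322.
A1 regrets: 0, 55, 0, 30 → max 55
A2 regrets: 45, 70, 0, 55 → max 70
A3 regrets: 70, 0, 95, 70 → max 95
A4 regrets: 125, 45, 70, 0 → max 125
Smallest max regret = 55 → A1.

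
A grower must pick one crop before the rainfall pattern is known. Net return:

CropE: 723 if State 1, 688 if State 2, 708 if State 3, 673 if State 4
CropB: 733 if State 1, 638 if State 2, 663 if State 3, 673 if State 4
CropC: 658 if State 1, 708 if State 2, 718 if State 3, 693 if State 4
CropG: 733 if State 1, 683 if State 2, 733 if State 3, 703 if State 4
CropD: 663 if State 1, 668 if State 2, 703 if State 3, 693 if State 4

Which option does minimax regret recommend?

Column bests: State 1=733, State 2=708, State 3=733, State 4=703.
CropE regrets: 10, 20, 25, 30 → max 30
CropB regrets: 0, 70, 70, 30 → max 70
CropC regrets: 75, 0, 15, 10 → max 75
CropG regrets: 0, 25, 0, 0 → max 25
CropD regrets: 70, 40, 30, 10 → max 70
Smallest max regret = 25 → CropG.

CropG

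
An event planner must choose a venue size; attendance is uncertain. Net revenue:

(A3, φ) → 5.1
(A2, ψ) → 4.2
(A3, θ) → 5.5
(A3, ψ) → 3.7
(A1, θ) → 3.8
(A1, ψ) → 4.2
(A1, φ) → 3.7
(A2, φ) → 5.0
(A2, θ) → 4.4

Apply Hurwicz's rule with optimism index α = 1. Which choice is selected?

A3

A1: 1·4.2 + 0·3.7 = 4.2
A2: 1·5.0 + 0·4.2 = 5
A3: 1·5.5 + 0·3.7 = 5.5
Highest Hurwicz score = 5.5 → A3.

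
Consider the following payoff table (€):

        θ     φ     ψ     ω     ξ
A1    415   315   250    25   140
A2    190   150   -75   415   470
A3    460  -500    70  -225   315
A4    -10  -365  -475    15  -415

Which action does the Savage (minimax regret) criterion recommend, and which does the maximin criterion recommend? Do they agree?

Column bests: θ=460, φ=315, ψ=250, ω=415, ξ=470.
A1 regrets: 45, 0, 0, 390, 330 → max 390
A2 regrets: 270, 165, 325, 0, 0 → max 325
A3 regrets: 0, 815, 180, 640, 155 → max 815
A4 regrets: 470, 680, 725, 400, 885 → max 885
Smallest max regret = 325 → A2.
Row minima: A1=25, A2=-75, A3=-500, A4=-475
Best worst-case = 25 → A1.

minimax regret → A2; maximin → A1 (disagree)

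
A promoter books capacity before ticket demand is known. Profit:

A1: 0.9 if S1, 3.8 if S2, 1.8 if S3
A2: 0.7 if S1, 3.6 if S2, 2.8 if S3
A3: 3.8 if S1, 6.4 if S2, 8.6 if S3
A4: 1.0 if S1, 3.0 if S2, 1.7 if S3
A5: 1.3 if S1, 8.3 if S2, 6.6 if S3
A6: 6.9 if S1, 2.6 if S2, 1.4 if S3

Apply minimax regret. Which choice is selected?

A3

Column bests: S1=6.9, S2=8.3, S3=8.6.
A1 regrets: 6.0, 4.5, 6.8 → max 6.8
A2 regrets: 6.2, 4.7, 5.8 → max 6.2
A3 regrets: 3.1, 1.9, 0.0 → max 3.1
A4 regrets: 5.9, 5.3, 6.9 → max 6.9
A5 regrets: 5.6, 0.0, 2.0 → max 5.6
A6 regrets: 0.0, 5.7, 7.2 → max 7.2
Smallest max regret = 3.1 → A3.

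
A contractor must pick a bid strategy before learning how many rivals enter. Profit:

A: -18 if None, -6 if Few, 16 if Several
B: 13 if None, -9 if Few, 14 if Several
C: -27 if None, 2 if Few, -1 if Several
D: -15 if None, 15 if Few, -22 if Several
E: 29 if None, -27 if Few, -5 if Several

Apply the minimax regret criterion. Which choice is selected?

Column bests: None=29, Few=15, Several=16.
A regrets: 47, 21, 0 → max 47
B regrets: 16, 24, 2 → max 24
C regrets: 56, 13, 17 → max 56
D regrets: 44, 0, 38 → max 44
E regrets: 0, 42, 21 → max 42
Smallest max regret = 24 → B.

B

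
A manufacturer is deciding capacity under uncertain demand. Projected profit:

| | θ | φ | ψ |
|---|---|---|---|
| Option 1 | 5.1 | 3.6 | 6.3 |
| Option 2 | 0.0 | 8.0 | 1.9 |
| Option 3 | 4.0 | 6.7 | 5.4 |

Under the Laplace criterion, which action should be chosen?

Row averages: Option 1=5, Option 2=3.3, Option 3=161/30
Highest average = 161/30 → Option 3.

Option 3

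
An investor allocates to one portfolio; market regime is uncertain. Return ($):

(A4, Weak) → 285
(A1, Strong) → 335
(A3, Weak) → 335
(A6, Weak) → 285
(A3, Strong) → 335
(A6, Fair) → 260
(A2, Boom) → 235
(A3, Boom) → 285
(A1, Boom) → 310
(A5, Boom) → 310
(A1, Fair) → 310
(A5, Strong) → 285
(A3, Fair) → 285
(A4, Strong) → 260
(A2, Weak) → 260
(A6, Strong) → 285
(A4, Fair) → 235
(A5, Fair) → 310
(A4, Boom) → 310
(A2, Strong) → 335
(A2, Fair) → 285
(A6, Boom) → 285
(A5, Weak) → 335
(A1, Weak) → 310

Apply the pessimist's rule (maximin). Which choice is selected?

Row minima: A1=310, A2=235, A3=285, A4=235, A5=285, A6=260
Best worst-case = 310 → A1.

A1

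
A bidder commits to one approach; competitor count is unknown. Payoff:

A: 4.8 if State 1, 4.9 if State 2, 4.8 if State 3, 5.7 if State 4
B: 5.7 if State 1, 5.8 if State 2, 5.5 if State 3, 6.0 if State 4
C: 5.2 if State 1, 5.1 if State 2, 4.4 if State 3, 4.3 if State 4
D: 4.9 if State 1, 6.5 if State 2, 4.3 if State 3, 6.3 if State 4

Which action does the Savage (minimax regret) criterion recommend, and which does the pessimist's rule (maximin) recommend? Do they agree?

Column bests: State 1=5.7, State 2=6.5, State 3=5.5, State 4=6.3.
A regrets: 0.9, 1.6, 0.7, 0.6 → max 1.6
B regrets: 0.0, 0.7, 0.0, 0.3 → max 0.7
C regrets: 0.5, 1.4, 1.1, 2.0 → max 2.0
D regrets: 0.8, 0.0, 1.2, 0.0 → max 1.2
Smallest max regret = 0.7 → B.
Row minima: A=4.8, B=5.5, C=4.3, D=4.3
Best worst-case = 5.5 → B.

minimax regret → B; maximin → B (agree)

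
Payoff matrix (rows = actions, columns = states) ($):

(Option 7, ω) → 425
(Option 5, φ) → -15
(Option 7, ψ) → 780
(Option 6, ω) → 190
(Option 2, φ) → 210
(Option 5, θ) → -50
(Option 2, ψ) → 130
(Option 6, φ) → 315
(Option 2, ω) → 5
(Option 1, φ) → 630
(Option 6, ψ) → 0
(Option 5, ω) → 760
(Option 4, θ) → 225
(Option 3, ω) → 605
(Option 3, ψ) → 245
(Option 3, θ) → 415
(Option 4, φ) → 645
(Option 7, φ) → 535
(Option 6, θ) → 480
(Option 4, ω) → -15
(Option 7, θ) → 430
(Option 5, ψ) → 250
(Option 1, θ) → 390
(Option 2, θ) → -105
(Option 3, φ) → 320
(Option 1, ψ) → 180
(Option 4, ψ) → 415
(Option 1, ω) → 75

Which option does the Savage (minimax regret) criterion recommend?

Option 7

Column bests: θ=480, φ=645, ψ=780, ω=760.
Option 1 regrets: 90, 15, 600, 685 → max 685
Option 2 regrets: 585, 435, 650, 755 → max 755
Option 3 regrets: 65, 325, 535, 155 → max 535
Option 4 regrets: 255, 0, 365, 775 → max 775
Option 5 regrets: 530, 660, 530, 0 → max 660
Option 6 regrets: 0, 330, 780, 570 → max 780
Option 7 regrets: 50, 110, 0, 335 → max 335
Smallest max regret = 335 → Option 7.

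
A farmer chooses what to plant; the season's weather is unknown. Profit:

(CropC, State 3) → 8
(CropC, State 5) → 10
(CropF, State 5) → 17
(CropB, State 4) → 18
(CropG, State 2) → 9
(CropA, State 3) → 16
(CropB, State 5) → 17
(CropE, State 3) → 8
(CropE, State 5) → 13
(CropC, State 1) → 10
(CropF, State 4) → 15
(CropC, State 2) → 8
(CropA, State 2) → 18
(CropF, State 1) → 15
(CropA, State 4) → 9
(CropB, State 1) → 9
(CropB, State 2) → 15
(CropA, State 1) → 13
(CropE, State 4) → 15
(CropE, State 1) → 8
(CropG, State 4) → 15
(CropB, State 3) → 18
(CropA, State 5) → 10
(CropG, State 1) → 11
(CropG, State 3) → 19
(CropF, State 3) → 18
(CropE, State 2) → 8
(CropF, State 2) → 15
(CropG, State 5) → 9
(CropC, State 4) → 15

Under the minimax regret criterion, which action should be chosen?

Column bests: State 1=15, State 2=18, State 3=19, State 4=18, State 5=17.
CropB regrets: 6, 3, 1, 0, 0 → max 6
CropA regrets: 2, 0, 3, 9, 7 → max 9
CropC regrets: 5, 10, 11, 3, 7 → max 11
CropE regrets: 7, 10, 11, 3, 4 → max 11
CropG regrets: 4, 9, 0, 3, 8 → max 9
CropF regrets: 0, 3, 1, 3, 0 → max 3
Smallest max regret = 3 → CropF.

CropF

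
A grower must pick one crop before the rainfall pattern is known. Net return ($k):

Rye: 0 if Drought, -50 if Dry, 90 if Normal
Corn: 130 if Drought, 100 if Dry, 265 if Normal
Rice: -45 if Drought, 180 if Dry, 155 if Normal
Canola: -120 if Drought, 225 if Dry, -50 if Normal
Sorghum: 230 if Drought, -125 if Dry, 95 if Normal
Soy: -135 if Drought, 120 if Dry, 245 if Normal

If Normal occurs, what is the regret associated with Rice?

110

Best payoff under Normal is 265.
Regret = 265 − 155 = 110.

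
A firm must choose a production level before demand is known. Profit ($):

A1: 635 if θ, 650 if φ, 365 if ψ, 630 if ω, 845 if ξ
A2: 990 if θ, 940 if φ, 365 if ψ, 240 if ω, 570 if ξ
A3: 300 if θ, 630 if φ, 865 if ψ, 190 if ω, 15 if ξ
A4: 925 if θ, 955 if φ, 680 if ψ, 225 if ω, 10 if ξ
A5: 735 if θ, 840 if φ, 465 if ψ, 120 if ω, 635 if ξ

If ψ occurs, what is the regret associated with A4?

Best payoff under ψ is 865.
Regret = 865 − 680 = 185.

185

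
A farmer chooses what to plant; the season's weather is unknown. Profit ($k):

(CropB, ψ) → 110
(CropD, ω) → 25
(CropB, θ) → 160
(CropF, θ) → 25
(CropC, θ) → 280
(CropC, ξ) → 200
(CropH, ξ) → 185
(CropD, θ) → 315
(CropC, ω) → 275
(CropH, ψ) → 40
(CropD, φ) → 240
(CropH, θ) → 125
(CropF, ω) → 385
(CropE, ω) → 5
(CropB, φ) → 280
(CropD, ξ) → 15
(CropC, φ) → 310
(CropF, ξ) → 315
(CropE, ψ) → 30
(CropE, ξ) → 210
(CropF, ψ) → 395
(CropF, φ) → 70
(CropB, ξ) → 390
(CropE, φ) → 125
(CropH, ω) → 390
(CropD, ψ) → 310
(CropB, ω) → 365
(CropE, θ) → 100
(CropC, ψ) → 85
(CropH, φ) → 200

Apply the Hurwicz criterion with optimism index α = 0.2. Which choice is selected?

CropB

CropH: 0.2·390 + 0.8·40 = 110
CropE: 0.2·210 + 0.8·5 = 46
CropD: 0.2·315 + 0.8·15 = 75
CropC: 0.2·310 + 0.8·85 = 130
CropB: 0.2·390 + 0.8·110 = 166
CropF: 0.2·395 + 0.8·25 = 99
Highest Hurwicz score = 166 → CropB.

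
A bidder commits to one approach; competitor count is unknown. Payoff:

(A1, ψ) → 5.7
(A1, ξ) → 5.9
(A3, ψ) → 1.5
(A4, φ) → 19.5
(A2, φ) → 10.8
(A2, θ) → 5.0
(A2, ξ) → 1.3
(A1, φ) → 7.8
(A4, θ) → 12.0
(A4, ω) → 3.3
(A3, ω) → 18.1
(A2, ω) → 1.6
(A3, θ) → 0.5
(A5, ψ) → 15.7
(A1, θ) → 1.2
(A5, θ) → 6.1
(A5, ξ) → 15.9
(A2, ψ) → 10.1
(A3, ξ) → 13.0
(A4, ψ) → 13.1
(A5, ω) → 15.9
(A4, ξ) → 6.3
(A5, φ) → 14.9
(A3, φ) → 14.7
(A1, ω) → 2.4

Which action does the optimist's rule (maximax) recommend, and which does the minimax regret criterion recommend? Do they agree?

Row maxima: A1=7.8, A2=10.8, A3=18.1, A4=19.5, A5=15.9
Best best-case = 19.5 → A4.
Column bests: θ=12.0, φ=19.5, ψ=15.7, ω=18.1, ξ=15.9.
A1 regrets: 10.8, 11.7, 10.0, 15.7, 10.0 → max 15.7
A2 regrets: 7.0, 8.7, 5.6, 16.5, 14.6 → max 16.5
A3 regrets: 11.5, 4.8, 14.2, 0.0, 2.9 → max 14.2
A4 regrets: 0.0, 0.0, 2.6, 14.8, 9.6 → max 14.8
A5 regrets: 5.9, 4.6, 0.0, 2.2, 0.0 → max 5.9
Smallest max regret = 5.9 → A5.

maximax → A4; minimax regret → A5 (disagree)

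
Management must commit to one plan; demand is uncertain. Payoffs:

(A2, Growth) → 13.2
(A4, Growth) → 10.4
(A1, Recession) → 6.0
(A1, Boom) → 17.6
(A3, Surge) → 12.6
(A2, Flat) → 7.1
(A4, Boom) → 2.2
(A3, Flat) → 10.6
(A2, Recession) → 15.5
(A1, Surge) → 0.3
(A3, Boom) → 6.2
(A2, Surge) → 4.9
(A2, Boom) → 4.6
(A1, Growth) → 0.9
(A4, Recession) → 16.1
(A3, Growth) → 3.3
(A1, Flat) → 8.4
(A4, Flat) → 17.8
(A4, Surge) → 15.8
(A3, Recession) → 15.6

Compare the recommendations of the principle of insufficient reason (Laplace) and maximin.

Row averages: A1=6.64, A2=9.06, A3=9.66, A4=12.46
Highest average = 12.46 → A4.
Row minima: A1=0.3, A2=4.6, A3=3.3, A4=2.2
Best worst-case = 4.6 → A2.

laplace → A4; maximin → A2 (disagree)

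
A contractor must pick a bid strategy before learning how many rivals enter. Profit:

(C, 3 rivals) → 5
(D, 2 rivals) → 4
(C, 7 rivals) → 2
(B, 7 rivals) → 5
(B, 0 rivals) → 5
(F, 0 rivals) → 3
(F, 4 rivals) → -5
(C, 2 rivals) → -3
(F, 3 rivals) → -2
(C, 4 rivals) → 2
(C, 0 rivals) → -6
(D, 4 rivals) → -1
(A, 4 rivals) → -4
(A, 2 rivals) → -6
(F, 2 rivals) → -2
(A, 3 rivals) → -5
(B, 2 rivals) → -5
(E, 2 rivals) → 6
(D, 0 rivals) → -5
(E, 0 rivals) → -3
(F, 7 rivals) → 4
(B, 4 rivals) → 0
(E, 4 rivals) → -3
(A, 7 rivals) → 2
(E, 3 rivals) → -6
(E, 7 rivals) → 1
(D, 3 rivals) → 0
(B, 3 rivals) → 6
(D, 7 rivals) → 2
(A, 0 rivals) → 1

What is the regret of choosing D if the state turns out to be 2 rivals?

Best payoff under 2 rivals is 6.
Regret = 6 − 4 = 2.

2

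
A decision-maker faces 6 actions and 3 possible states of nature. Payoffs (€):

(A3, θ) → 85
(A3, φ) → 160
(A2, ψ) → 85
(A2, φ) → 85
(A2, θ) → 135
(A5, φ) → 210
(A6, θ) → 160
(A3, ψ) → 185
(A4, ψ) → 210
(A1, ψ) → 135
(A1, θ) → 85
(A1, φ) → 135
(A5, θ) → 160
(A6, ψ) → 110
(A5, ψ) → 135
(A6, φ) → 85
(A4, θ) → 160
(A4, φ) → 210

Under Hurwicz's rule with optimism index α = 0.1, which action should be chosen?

A4

A1: 0.1·135 + 0.9·85 = 90
A2: 0.1·135 + 0.9·85 = 90
A3: 0.1·185 + 0.9·85 = 95
A4: 0.1·210 + 0.9·160 = 165
A5: 0.1·210 + 0.9·135 = 142.5
A6: 0.1·160 + 0.9·85 = 92.5
Highest Hurwicz score = 165 → A4.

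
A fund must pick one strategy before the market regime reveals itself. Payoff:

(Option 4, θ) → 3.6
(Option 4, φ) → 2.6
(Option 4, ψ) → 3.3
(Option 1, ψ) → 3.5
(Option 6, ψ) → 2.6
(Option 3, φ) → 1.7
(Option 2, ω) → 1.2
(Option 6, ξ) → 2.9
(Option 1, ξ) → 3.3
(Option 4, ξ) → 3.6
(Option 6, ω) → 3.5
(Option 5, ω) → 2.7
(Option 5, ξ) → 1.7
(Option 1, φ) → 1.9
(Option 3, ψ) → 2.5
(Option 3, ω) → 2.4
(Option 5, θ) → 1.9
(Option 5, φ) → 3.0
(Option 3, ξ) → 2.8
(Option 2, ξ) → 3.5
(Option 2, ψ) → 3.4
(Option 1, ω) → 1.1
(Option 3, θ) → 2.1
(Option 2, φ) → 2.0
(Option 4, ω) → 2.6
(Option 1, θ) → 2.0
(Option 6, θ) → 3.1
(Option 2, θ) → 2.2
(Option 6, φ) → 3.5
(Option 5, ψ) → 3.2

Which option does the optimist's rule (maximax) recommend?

Option 4

Row maxima: Option 1=3.5, Option 2=3.5, Option 3=2.8, Option 4=3.6, Option 5=3.2, Option 6=3.5
Best best-case = 3.6 → Option 4.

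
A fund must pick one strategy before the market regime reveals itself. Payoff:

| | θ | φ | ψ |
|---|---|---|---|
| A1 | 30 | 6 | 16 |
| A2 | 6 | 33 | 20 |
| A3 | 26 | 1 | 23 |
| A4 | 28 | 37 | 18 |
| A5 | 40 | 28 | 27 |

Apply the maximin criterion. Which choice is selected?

Row minima: A1=6, A2=6, A3=1, A4=18, A5=27
Best worst-case = 27 → A5.

A5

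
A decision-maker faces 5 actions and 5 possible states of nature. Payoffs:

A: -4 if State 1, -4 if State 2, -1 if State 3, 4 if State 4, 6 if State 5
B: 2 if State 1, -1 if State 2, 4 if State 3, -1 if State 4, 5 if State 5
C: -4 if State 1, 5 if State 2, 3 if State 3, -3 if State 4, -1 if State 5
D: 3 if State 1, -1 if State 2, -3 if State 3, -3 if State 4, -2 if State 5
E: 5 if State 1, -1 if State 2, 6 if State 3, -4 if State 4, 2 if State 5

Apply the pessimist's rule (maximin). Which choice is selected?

B

Row minima: A=-4, B=-1, C=-4, D=-3, E=-4
Best worst-case = -1 → B.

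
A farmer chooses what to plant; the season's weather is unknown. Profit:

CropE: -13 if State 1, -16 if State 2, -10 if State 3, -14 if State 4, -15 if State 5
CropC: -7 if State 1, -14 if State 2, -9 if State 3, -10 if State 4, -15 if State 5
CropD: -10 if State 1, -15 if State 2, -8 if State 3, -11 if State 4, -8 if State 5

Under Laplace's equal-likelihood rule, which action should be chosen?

CropD

Row averages: CropE=-13.6, CropC=-11, CropD=-10.4
Highest average = -10.4 → CropD.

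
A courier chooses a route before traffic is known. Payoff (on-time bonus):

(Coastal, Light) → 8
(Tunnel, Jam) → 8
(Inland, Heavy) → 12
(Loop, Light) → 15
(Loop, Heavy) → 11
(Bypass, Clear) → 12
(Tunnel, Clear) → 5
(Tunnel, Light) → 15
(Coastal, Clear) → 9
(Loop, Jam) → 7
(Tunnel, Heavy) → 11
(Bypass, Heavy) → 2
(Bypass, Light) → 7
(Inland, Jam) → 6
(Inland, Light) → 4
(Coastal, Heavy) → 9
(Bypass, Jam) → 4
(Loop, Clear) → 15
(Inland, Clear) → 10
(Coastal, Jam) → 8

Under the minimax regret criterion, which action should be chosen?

Column bests: Clear=15, Light=15, Heavy=12, Jam=8.
Loop regrets: 0, 0, 1, 1 → max 1
Inland regrets: 5, 11, 0, 2 → max 11
Coastal regrets: 6, 7, 3, 0 → max 7
Bypass regrets: 3, 8, 10, 4 → max 10
Tunnel regrets: 10, 0, 1, 0 → max 10
Smallest max regret = 1 → Loop.

Loop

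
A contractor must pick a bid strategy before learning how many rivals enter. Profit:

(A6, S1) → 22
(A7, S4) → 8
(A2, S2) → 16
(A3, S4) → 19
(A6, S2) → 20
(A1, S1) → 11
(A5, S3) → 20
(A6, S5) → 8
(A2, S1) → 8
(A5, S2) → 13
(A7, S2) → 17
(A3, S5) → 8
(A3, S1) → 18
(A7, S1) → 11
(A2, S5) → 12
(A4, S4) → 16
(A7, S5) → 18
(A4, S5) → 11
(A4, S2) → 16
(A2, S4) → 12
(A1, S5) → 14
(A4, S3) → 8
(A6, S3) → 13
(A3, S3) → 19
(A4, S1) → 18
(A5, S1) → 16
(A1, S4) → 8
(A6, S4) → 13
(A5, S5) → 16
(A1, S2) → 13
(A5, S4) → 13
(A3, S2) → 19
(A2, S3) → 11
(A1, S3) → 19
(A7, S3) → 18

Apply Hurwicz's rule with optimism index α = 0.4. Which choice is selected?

A1: 0.4·19 + 0.6·8 = 12.4
A2: 0.4·16 + 0.6·8 = 11.2
A3: 0.4·19 + 0.6·8 = 12.4
A4: 0.4·18 + 0.6·8 = 12
A5: 0.4·20 + 0.6·13 = 15.8
A6: 0.4·22 + 0.6·8 = 13.6
A7: 0.4·18 + 0.6·8 = 12
Highest Hurwicz score = 15.8 → A5.

A5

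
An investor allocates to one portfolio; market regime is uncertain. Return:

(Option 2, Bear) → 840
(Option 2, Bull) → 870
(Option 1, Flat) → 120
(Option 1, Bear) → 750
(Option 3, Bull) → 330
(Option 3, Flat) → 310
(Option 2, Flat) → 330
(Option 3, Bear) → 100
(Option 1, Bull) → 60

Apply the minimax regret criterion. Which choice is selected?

Option 2

Column bests: Bear=840, Flat=330, Bull=870.
Option 1 regrets: 90, 210, 810 → max 810
Option 2 regrets: 0, 0, 0 → max 0
Option 3 regrets: 740, 20, 540 → max 740
Smallest max regret = 0 → Option 2.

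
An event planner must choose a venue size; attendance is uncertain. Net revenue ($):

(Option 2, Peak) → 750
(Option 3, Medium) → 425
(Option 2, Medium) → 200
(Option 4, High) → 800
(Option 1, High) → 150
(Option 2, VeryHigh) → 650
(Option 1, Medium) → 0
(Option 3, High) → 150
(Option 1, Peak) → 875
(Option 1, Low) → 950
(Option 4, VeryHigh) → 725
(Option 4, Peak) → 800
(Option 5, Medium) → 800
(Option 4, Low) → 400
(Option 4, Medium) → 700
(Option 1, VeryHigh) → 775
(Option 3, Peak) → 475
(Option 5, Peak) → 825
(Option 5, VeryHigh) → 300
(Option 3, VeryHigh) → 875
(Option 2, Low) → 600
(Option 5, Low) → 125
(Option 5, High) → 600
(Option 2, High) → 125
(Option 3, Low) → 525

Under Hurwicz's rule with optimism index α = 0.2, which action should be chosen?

Option 1: 0.2·950 + 0.8·0 = 190
Option 2: 0.2·750 + 0.8·125 = 250
Option 3: 0.2·875 + 0.8·150 = 295
Option 4: 0.2·800 + 0.8·400 = 480
Option 5: 0.2·825 + 0.8·125 = 265
Highest Hurwicz score = 480 → Option 4.

Option 4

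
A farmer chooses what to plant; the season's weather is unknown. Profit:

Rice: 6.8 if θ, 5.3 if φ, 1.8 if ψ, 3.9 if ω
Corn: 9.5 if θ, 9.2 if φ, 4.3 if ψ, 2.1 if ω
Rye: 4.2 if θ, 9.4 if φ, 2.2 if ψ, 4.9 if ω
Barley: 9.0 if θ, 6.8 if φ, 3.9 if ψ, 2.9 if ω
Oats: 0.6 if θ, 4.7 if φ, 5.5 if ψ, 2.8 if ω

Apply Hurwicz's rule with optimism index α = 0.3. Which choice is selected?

Barley

Rice: 0.3·6.8 + 0.7·1.8 = 3.3
Corn: 0.3·9.5 + 0.7·2.1 = 4.32
Rye: 0.3·9.4 + 0.7·2.2 = 4.36
Barley: 0.3·9.0 + 0.7·2.9 = 4.73
Oats: 0.3·5.5 + 0.7·0.6 = 2.07
Highest Hurwicz score = 4.73 → Barley.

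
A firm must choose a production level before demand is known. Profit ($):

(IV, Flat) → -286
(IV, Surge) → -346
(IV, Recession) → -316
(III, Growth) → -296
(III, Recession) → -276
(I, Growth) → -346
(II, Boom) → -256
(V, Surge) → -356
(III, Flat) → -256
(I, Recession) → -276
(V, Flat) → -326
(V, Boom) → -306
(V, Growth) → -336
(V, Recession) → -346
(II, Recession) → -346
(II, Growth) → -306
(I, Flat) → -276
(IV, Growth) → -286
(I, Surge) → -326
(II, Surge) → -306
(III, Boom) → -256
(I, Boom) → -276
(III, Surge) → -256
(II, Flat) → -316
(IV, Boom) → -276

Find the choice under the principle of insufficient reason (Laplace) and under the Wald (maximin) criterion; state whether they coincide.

Row averages: I=-300, II=-306, III=-268, IV=-302, V=-334
Highest average = -268 → III.
Row minima: I=-346, II=-346, III=-296, IV=-346, V=-356
Best worst-case = -296 → III.

laplace → III; maximin → III (agree)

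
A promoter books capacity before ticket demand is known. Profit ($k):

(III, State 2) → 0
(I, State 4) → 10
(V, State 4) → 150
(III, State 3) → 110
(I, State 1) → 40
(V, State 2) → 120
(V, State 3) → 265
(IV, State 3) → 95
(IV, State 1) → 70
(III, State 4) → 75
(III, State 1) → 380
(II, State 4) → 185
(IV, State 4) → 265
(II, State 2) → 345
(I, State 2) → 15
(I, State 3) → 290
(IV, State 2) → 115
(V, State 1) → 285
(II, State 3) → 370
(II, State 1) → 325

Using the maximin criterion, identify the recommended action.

II

Row minima: I=10, II=185, III=0, IV=70, V=120
Best worst-case = 185 → II.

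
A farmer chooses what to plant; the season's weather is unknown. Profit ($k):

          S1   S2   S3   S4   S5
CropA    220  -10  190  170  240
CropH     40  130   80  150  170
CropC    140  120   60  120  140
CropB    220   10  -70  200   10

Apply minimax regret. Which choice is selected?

CropC

Column bests: S1=220, S2=130, S3=190, S4=200, S5=240.
CropA regrets: 0, 140, 0, 30, 0 → max 140
CropH regrets: 180, 0, 110, 50, 70 → max 180
CropC regrets: 80, 10, 130, 80, 100 → max 130
CropB regrets: 0, 120, 260, 0, 230 → max 260
Smallest max regret = 130 → CropC.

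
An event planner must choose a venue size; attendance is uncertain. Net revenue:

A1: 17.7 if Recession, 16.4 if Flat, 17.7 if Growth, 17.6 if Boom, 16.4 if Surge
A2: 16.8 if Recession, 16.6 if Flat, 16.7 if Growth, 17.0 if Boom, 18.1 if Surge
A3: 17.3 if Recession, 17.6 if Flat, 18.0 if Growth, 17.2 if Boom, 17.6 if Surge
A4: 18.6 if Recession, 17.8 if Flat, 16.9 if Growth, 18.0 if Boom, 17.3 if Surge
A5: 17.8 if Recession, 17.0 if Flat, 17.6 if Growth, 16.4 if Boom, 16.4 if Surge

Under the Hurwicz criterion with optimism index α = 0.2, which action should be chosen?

A3

A1: 0.2·17.7 + 0.8·16.4 = 16.66
A2: 0.2·18.1 + 0.8·16.6 = 16.9
A3: 0.2·18.0 + 0.8·17.2 = 17.36
A4: 0.2·18.6 + 0.8·16.9 = 17.24
A5: 0.2·17.8 + 0.8·16.4 = 16.68
Highest Hurwicz score = 17.36 → A3.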